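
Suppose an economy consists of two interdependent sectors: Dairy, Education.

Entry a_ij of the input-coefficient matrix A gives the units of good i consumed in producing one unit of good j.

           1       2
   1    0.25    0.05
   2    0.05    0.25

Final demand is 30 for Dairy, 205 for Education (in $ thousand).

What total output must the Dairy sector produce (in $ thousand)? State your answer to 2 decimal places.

I − A =
  [   0.75    -0.05]
  [  -0.05     0.75]
det(I−A) = (0.75)(0.75) − (-0.05)(-0.05) = 0.5600
adj(I−A) = [[0.75, 0.05], [0.05, 0.75]]
(I − A)⁻¹ = adj(I−A) / det(I−A) ≈
  [   1.3393     0.0893]
  [   0.0893     1.3393]
x = (I − A)⁻¹ d = adj(I−A)·d / det(I−A), with det(I−A) = 0.5600:
  x_1 = (0.75·30 + 0.05·205) / 0.5600 = 32.75 / 0.5600 ≈ 58.48
  x_2 = (0.05·30 + 0.75·205) / 0.5600 = 155.25 / 0.5600 ≈ 277.23

x_1 = 58.48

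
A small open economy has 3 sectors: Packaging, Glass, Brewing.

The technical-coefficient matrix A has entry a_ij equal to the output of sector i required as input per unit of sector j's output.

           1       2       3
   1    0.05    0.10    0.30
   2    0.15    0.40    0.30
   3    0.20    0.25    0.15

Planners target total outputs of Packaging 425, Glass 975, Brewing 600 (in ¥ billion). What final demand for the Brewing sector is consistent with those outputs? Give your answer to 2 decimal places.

d_3 = 181.25

I − A =
  [   0.95    -0.10    -0.30]
  [  -0.15     0.60    -0.30]
  [  -0.20    -0.25     0.85]
d = (I − A) x:
  d_1 = (+0.95)·425 + (-0.10)·975 + (-0.30)·600 = 126.25
  d_2 = (-0.15)·425 + (+0.60)·975 + (-0.30)·600 = 341.25
  d_3 = (-0.20)·425 + (-0.25)·975 + (+0.85)·600 = 181.25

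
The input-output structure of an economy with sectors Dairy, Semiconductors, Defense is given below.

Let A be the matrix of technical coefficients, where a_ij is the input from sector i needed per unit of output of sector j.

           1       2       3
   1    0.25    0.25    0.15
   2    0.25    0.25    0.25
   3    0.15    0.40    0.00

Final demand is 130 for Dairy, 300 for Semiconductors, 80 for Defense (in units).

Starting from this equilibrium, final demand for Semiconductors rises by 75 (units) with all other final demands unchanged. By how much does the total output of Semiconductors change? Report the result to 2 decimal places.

I − A =
  [   0.75    -0.25    -0.15]
  [  -0.25     0.75    -0.25]
  [  -0.15    -0.40     1.00]
Cofactors of I−A, C_ij = (−1)^(i+j)·(minor ij) (rows/columns in the sector order above):
  C_11 = (0.75)(1.00) − (-0.25)(-0.40) = 0.6500
  C_12 = −[(-0.25)(1.00) − (-0.25)(-0.15)] = 0.2875
  C_13 = (-0.25)(-0.40) − (0.75)(-0.15) = 0.2125
  C_21 = −[(-0.25)(1.00) − (-0.15)(-0.40)] = 0.3100
  C_22 = (0.75)(1.00) − (-0.15)(-0.15) = 0.7275
  C_23 = −[(0.75)(-0.40) − (-0.25)(-0.15)] = 0.3375
  C_31 = (-0.25)(-0.25) − (-0.15)(0.75) = 0.1750
  C_32 = −[(0.75)(-0.25) − (-0.15)(-0.25)] = 0.2250
  C_33 = (0.75)(0.75) − (-0.25)(-0.25) = 0.5000
det(I−A) = Σ_j (I−A)_1j·C_1j = (0.75)(0.6500) + (-0.25)(0.2875) + (-0.15)(0.2125) = 0.38375
adj(I−A) = Cᵀ =
  [ 0.6500   0.3100   0.1750]
  [ 0.2875   0.7275   0.2250]
  [ 0.2125   0.3375   0.5000]
(I − A)⁻¹ = adj(I−A) / det(I−A) ≈
  [   1.6938     0.8078     0.4560]
  [   0.7492     1.8958     0.5863]
  [   0.5537     0.8795     1.3029]
Δx = (I − A)⁻¹ Δd with Δd having +75 in the Semiconductors component and 0 elsewhere.
So Δx_2 = L_22 · (+75), where L_22 = adj(I−A)_22 / det(I−A) = 0.7275 / 0.38375.
Δx_2 = 0.7275 × (+75) / 0.38375 = 54.5625 / 0.38375 ≈ 142.18.

Δx_2 = 142.18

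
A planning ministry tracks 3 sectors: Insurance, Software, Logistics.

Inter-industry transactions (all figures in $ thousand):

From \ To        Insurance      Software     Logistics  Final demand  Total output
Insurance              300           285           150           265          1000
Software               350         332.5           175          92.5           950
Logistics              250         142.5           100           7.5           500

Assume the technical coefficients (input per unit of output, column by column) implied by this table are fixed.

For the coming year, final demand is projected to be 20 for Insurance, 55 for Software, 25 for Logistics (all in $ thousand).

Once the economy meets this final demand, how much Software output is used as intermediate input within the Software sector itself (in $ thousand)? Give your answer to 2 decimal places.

z_22 = 98.17

Technical coefficients a_ij = z_ij / X_j:
  a_11 = 300/1000 = 0.30, a_21 = 350/1000 = 0.35, a_31 = 250/1000 = 0.25
  a_12 = 285/950 = 0.30, a_22 = 332.5/950 = 0.35, a_32 = 142.5/950 = 0.15
  a_13 = 150/500 = 0.30, a_23 = 175/500 = 0.35, a_33 = 100/500 = 0.20
I − A =
  [   0.70    -0.30    -0.30]
  [  -0.35     0.65    -0.35]
  [  -0.25    -0.15     0.80]
Cofactors of I−A, C_ij = (−1)^(i+j)·(minor ij) (rows/columns in the sector order above):
  C_11 = (0.65)(0.80) − (-0.35)(-0.15) = 0.4675
  C_12 = −[(-0.35)(0.80) − (-0.35)(-0.25)] = 0.3675
  C_13 = (-0.35)(-0.15) − (0.65)(-0.25) = 0.2150
  C_21 = −[(-0.30)(0.80) − (-0.30)(-0.15)] = 0.2850
  C_22 = (0.70)(0.80) − (-0.30)(-0.25) = 0.4850
  C_23 = −[(0.70)(-0.15) − (-0.30)(-0.25)] = 0.1800
  C_31 = (-0.30)(-0.35) − (-0.30)(0.65) = 0.3000
  C_32 = −[(0.70)(-0.35) − (-0.30)(-0.35)] = 0.3500
  C_33 = (0.70)(0.65) − (-0.30)(-0.35) = 0.3500
det(I−A) = Σ_j (I−A)_1j·C_1j = (0.70)(0.4675) + (-0.30)(0.3675) + (-0.30)(0.2150) = 0.1525
adj(I−A) = Cᵀ =
  [ 0.4675   0.2850   0.3000]
  [ 0.3675   0.4850   0.3500]
  [ 0.2150   0.1800   0.3500]
(I − A)⁻¹ = adj(I−A) / det(I−A) ≈
  [   3.0656     1.8689     1.9672]
  [   2.4098     3.1803     2.2951]
  [   1.4098     1.1803     2.2951]
First solve x = (I − A)⁻¹ d = adj(I−A)·d / det(I−A); in particular x_2 = (0.3675·20 + 0.4850·55 + 0.3500·25) / 0.1525 = 42.775 / 0.1525 ≈ 280.4918.
Intermediate flow from 2 to 2: z_22 = a_22 · x_2 = 0.35 × 42.775 / 0.1525 = 14.97125 / 0.1525 ≈ 98.17.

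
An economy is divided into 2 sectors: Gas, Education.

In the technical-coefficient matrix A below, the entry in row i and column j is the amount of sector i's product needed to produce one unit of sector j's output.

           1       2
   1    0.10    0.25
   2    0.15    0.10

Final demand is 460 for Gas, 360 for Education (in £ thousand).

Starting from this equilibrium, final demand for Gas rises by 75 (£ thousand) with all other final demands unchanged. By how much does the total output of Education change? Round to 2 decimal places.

Δx_2 = 14.56

I − A =
  [   0.90    -0.25]
  [  -0.15     0.90]
det(I−A) = (0.90)(0.90) − (-0.25)(-0.15) = 0.7725
adj(I−A) = [[0.90, 0.25], [0.15, 0.90]]
(I − A)⁻¹ = adj(I−A) / det(I−A) ≈
  [   1.1650     0.3236]
  [   0.1942     1.1650]
Δx = (I − A)⁻¹ Δd with Δd having +75 in the Gas component and 0 elsewhere.
So Δx_2 = L_21 · (+75), where L_21 = adj(I−A)_21 / det(I−A) = 0.15 / 0.7725.
Δx_2 = 0.15 × (+75) / 0.7725 = 11.25 / 0.7725 ≈ 14.56.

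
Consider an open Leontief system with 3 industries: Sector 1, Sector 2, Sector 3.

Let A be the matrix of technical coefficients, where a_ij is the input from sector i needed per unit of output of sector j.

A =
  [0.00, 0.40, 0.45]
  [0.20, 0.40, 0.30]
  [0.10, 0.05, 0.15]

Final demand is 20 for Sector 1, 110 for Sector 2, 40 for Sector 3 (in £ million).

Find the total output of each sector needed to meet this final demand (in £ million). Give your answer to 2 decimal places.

I − A =
  [   1.00    -0.40    -0.45]
  [  -0.20     0.60    -0.30]
  [  -0.10    -0.05     0.85]
Cofactors of I−A, C_ij = (−1)^(i+j)·(minor ij) (rows/columns in the sector order above):
  C_11 = (0.60)(0.85) − (-0.30)(-0.05) = 0.4950
  C_12 = −[(-0.20)(0.85) − (-0.30)(-0.10)] = 0.2000
  C_13 = (-0.20)(-0.05) − (0.60)(-0.10) = 0.0700
  C_21 = −[(-0.40)(0.85) − (-0.45)(-0.05)] = 0.3625
  C_22 = (1.00)(0.85) − (-0.45)(-0.10) = 0.8050
  C_23 = −[(1.00)(-0.05) − (-0.40)(-0.10)] = 0.0900
  C_31 = (-0.40)(-0.30) − (-0.45)(0.60) = 0.3900
  C_32 = −[(1.00)(-0.30) − (-0.45)(-0.20)] = 0.3900
  C_33 = (1.00)(0.60) − (-0.40)(-0.20) = 0.5200
det(I−A) = Σ_j (I−A)_1j·C_1j = (1.00)(0.4950) + (-0.40)(0.2000) + (-0.45)(0.0700) = 0.3835
adj(I−A) = Cᵀ =
  [ 0.4950   0.3625   0.3900]
  [ 0.2000   0.8050   0.3900]
  [ 0.0700   0.0900   0.5200]
(I − A)⁻¹ = adj(I−A) / det(I−A) ≈
  [   1.2907     0.9452     1.0169]
  [   0.5215     2.0991     1.0169]
  [   0.1825     0.2347     1.3559]
x = (I − A)⁻¹ d = adj(I−A)·d / det(I−A), with det(I−A) = 0.3835:
  x_1 = (0.4950·20 + 0.3625·110 + 0.3900·40) / 0.3835 = 65.375 / 0.3835 ≈ 170.47
  x_2 = (0.2000·20 + 0.8050·110 + 0.3900·40) / 0.3835 = 108.15 / 0.3835 ≈ 282.01
  x_3 = (0.0700·20 + 0.0900·110 + 0.5200·40) / 0.3835 = 32.10 / 0.3835 ≈ 83.70

x_1 = 170.47, x_2 = 282.01, x_3 = 83.70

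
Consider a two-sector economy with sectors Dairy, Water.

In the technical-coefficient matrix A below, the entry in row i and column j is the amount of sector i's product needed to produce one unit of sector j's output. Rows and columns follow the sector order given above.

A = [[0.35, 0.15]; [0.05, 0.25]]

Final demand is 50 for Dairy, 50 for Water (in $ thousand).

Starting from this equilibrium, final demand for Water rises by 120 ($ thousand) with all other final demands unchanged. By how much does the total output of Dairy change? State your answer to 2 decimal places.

Δx_D = 37.50

I − A =
  [   0.65    -0.15]
  [  -0.05     0.75]
det(I−A) = (0.65)(0.75) − (-0.15)(-0.05) = 0.4800
adj(I−A) = [[0.75, 0.15], [0.05, 0.65]]
(I − A)⁻¹ = adj(I−A) / det(I−A) ≈
  [   1.5625     0.3125]
  [   0.1042     1.3542]
Δx = (I − A)⁻¹ Δd with Δd having +120 in the Water component and 0 elsewhere.
So Δx_D = L_DW · (+120), where L_DW = adj(I−A)_DW / det(I−A) = 0.15 / 0.4800.
Δx_D = 0.15 × (+120) / 0.4800 = 18.00 / 0.4800 = 37.50.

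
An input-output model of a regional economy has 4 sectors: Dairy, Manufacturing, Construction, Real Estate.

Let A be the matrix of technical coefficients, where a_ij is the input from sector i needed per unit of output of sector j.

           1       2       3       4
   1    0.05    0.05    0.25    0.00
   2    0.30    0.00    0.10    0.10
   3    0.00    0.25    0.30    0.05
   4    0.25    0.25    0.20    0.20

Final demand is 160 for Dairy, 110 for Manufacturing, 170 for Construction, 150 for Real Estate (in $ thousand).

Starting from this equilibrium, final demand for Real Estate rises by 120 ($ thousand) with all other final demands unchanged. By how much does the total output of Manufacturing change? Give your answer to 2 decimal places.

I − A =
  [   0.95    -0.05    -0.25     0.00]
  [  -0.30     1.00    -0.10    -0.10]
  [   0.00    -0.25     0.70    -0.05]
  [  -0.25    -0.25    -0.20     0.80]
Compute the cofactors C_ij = (−1)^(i+j)·(3×3 minor ij) of I−A; the adjugate is their transpose:
adj(I−A) = Cᵀ =
  [ 0.506250   0.080625   0.198750   0.022500]
  [ 0.183750   0.519375   0.161250   0.075000]
  [ 0.082500   0.202500   0.723000   0.070500]
  [ 0.236250   0.238125   0.293250   0.612000]
det(I−A) = Σ_j (I−A)_1j·C_1j = (0.95)(0.506250) + (-0.05)(0.183750) + (-0.25)(0.082500) + (0.00)(0.236250) = 0.451125
(I − A)⁻¹ = adj(I−A) / det(I−A) ≈
  [   1.1222     0.1787     0.4406     0.0499]
  [   0.4073     1.1513     0.3574     0.1663]
  [   0.1829     0.4489     1.6027     0.1563]
  [   0.5237     0.5278     0.6500     1.3566]
Δx = (I − A)⁻¹ Δd with Δd having +120 in the Real Estate component and 0 elsewhere.
So Δx_2 = L_24 · (+120), where L_24 = adj(I−A)_24 / det(I−A) = 0.075000 / 0.451125.
Δx_2 = 0.075000 × (+120) / 0.451125 = 9.00 / 0.451125 ≈ 19.95.

Δx_2 = 19.95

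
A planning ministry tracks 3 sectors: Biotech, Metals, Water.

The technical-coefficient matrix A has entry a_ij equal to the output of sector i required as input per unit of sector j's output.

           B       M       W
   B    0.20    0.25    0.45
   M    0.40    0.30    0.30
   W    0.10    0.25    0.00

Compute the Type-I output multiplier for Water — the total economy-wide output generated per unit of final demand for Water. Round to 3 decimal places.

I − A =
  [   0.80    -0.25    -0.45]
  [  -0.40     0.70    -0.30]
  [  -0.10    -0.25     1.00]
Cofactors of I−A, C_ij = (−1)^(i+j)·(minor ij) (rows/columns in the sector order above):
  C_11 = (0.70)(1.00) − (-0.30)(-0.25) = 0.6250
  C_12 = −[(-0.40)(1.00) − (-0.30)(-0.10)] = 0.4300
  C_13 = (-0.40)(-0.25) − (0.70)(-0.10) = 0.1700
  C_21 = −[(-0.25)(1.00) − (-0.45)(-0.25)] = 0.3625
  C_22 = (0.80)(1.00) − (-0.45)(-0.10) = 0.7550
  C_23 = −[(0.80)(-0.25) − (-0.25)(-0.10)] = 0.2250
  C_31 = (-0.25)(-0.30) − (-0.45)(0.70) = 0.3900
  C_32 = −[(0.80)(-0.30) − (-0.45)(-0.40)] = 0.4200
  C_33 = (0.80)(0.70) − (-0.25)(-0.40) = 0.4600
det(I−A) = Σ_j (I−A)_1j·C_1j = (0.80)(0.6250) + (-0.25)(0.4300) + (-0.45)(0.1700) = 0.3160
adj(I−A) = Cᵀ =
  [ 0.6250   0.3625   0.3900]
  [ 0.4300   0.7550   0.4200]
  [ 0.1700   0.2250   0.4600]
(I − A)⁻¹ = adj(I−A) / det(I−A) ≈
  [   1.9778     1.1472     1.2342]
  [   1.3608     2.3892     1.3291]
  [   0.5380     0.7120     1.4557]
The output multiplier for sector j is the column-j sum of the Leontief inverse (I − A)⁻¹ = adj(I−A) / det(I−A).
Column W of adj(I−A): (0.3900, 0.4200, 0.4600); det(I−A) = 0.3160.
m_W = (0.3900 + 0.4200 + 0.4600) / 0.3160 = 1.27 / 0.3160 ≈ 4.019.

m_W = 4.019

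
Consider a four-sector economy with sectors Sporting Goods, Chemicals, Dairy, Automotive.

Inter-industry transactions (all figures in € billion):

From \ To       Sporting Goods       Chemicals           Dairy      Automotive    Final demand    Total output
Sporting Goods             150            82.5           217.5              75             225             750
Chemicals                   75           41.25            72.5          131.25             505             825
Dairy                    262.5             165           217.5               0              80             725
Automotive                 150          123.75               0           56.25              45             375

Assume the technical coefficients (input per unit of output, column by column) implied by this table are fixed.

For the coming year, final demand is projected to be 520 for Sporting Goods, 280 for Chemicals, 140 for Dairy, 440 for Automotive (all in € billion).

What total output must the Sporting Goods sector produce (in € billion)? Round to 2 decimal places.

Technical coefficients a_ij = z_ij / X_j:
  a_11 = 150/750 = 0.20, a_21 = 75/750 = 0.10, a_31 = 262.5/750 = 0.35, a_41 = 150/750 = 0.20
  a_12 = 82.5/825 = 0.10, a_22 = 41.25/825 = 0.05, a_32 = 165/825 = 0.20, a_42 = 123.75/825 = 0.15
  a_13 = 217.5/725 = 0.30, a_23 = 72.5/725 = 0.10, a_33 = 217.5/725 = 0.30, a_43 = 0/725 = 0.00
  a_14 = 75/375 = 0.20, a_24 = 131.25/375 = 0.35, a_34 = 0/375 = 0.00, a_44 = 56.25/375 = 0.15
I − A =
  [   0.80    -0.10    -0.30    -0.20]
  [  -0.10     0.95    -0.10    -0.35]
  [  -0.35    -0.20     0.70     0.00]
  [  -0.20    -0.15     0.00     0.85]
Compute the cofactors C_ij = (−1)^(i+j)·(3×3 minor ij) of I−A; the adjugate is their transpose:
adj(I−A) = Cᵀ =
  [ 0.51150   0.13150   0.23800   0.17450]
  [ 0.13825   0.35875   0.11050   0.18025]
  [ 0.29525   0.16825   0.54750   0.13875]
  [ 0.14475   0.09425   0.07550   0.39975]
det(I−A) = Σ_j (I−A)_1j·C_1j = (0.80)(0.51150) + (-0.10)(0.13825) + (-0.30)(0.29525) + (-0.20)(0.14475) = 0.27785
(I − A)⁻¹ = adj(I−A) / det(I−A) ≈
  [   1.8409     0.4733     0.8566     0.6280]
  [   0.4976     1.2912     0.3977     0.6487]
  [   1.0626     0.6055     1.9705     0.4994]
  [   0.5210     0.3392     0.2717     1.4387]
x = (I − A)⁻¹ d = adj(I−A)·d / det(I−A), with det(I−A) = 0.27785:
  x_1 = (0.51150·520 + 0.13150·280 + 0.23800·140 + 0.17450·440) / 0.27785 = 412.90 / 0.27785 ≈ 1486.05
  x_2 = (0.13825·520 + 0.35875·280 + 0.11050·140 + 0.18025·440) / 0.27785 = 267.12 / 0.27785 ≈ 961.38
  x_3 = (0.29525·520 + 0.16825·280 + 0.54750·140 + 0.13875·440) / 0.27785 = 338.34 / 0.27785 ≈ 1217.71
  x_4 = (0.14475·520 + 0.09425·280 + 0.07550·140 + 0.39975·440) / 0.27785 = 288.12 / 0.27785 ≈ 1036.96

x_1 = 1486.05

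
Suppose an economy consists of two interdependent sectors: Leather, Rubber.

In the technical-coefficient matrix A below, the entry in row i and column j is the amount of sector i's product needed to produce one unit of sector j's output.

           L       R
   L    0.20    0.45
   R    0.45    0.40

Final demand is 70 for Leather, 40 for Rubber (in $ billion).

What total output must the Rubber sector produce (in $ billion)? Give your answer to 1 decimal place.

x_R = 228.8

I − A =
  [   0.80    -0.45]
  [  -0.45     0.60]
det(I−A) = (0.80)(0.60) − (-0.45)(-0.45) = 0.2775
adj(I−A) = [[0.60, 0.45], [0.45, 0.80]]
(I − A)⁻¹ = adj(I−A) / det(I−A) ≈
  [   2.1622     1.6216]
  [   1.6216     2.8829]
x = (I − A)⁻¹ d = adj(I−A)·d / det(I−A), with det(I−A) = 0.2775:
  x_L = (0.60·70 + 0.45·40) / 0.2775 = 60.00 / 0.2775 ≈ 216.2
  x_R = (0.45·70 + 0.80·40) / 0.2775 = 63.50 / 0.2775 ≈ 228.8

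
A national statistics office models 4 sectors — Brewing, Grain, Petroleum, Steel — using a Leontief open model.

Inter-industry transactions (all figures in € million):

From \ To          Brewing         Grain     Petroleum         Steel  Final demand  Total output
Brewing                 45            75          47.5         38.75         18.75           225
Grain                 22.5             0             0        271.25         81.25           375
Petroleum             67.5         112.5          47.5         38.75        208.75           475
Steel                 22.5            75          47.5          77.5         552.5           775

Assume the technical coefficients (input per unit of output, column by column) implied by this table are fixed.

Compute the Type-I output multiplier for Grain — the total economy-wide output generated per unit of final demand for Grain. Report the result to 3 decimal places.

Technical coefficients a_ij = z_ij / X_j:
  a_BB = 45/225 = 0.20, a_GB = 22.5/225 = 0.10, a_PB = 67.5/225 = 0.30, a_SB = 22.5/225 = 0.10
  a_BG = 75/375 = 0.20, a_GG = 0/375 = 0.00, a_PG = 112.5/375 = 0.30, a_SG = 75/375 = 0.20
  a_BP = 47.5/475 = 0.10, a_GP = 0/475 = 0.00, a_PP = 47.5/475 = 0.10, a_SP = 47.5/475 = 0.10
  a_BS = 38.75/775 = 0.05, a_GS = 271.25/775 = 0.35, a_PS = 38.75/775 = 0.05, a_SS = 77.5/775 = 0.10
I − A =
  [   0.80    -0.20    -0.10    -0.05]
  [  -0.10     1.00     0.00    -0.35]
  [  -0.30    -0.30     0.90    -0.05]
  [  -0.10    -0.20    -0.10     0.90]
Compute the cofactors C_ij = (−1)^(i+j)·(3×3 minor ij) of I−A; the adjugate is their transpose:
adj(I−A) = Cᵀ =
  [ 0.7315   0.1995   0.0950   0.1235]
  [ 0.1225   0.6105   0.0410   0.2465]
  [ 0.2925   0.2805   0.6330   0.1605]
  [ 0.1410   0.1890   0.0900   0.6690]
det(I−A) = Σ_j (I−A)_1j·C_1j = (0.80)(0.7315) + (-0.20)(0.1225) + (-0.10)(0.2925) + (-0.05)(0.1410) = 0.5244
(I − A)⁻¹ = adj(I−A) / det(I−A) ≈
  [   1.3949     0.3804     0.1812     0.2355]
  [   0.2336     1.1642     0.0782     0.4701]
  [   0.5578     0.5349     1.2071     0.3061]
  [   0.2689     0.3604     0.1716     1.2757]
The output multiplier for sector j is the column-j sum of the Leontief inverse (I − A)⁻¹ = adj(I−A) / det(I−A).
Column G of adj(I−A): (0.1995, 0.6105, 0.2805, 0.1890); det(I−A) = 0.5244.
m_G = (0.1995 + 0.6105 + 0.2805 + 0.1890) / 0.5244 = 1.2795 / 0.5244 ≈ 2.440.

m_G = 2.440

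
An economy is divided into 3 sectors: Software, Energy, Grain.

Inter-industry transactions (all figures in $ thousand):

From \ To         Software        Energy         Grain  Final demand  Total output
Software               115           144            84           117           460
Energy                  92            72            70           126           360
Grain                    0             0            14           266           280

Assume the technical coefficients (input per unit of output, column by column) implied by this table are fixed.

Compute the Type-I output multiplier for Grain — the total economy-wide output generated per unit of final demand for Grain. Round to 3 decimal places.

Technical coefficients a_ij = z_ij / X_j:
  a_SS = 115/460 = 0.25, a_ES = 92/460 = 0.20, a_GS = 0/460 = 0.00
  a_SE = 144/360 = 0.40, a_EE = 72/360 = 0.20, a_GE = 0/360 = 0.00
  a_SG = 84/280 = 0.30, a_EG = 70/280 = 0.25, a_GG = 14/280 = 0.05
I − A =
  [   0.75    -0.40    -0.30]
  [  -0.20     0.80    -0.25]
  [   0.00     0.00     0.95]
Cofactors of I−A, C_ij = (−1)^(i+j)·(minor ij) (rows/columns in the sector order above):
  C_11 = (0.80)(0.95) − (-0.25)(0.00) = 0.7600
  C_12 = −[(-0.20)(0.95) − (-0.25)(0.00)] = 0.1900
  C_13 = (-0.20)(0.00) − (0.80)(0.00) = 0.0000
  C_21 = −[(-0.40)(0.95) − (-0.30)(0.00)] = 0.3800
  C_22 = (0.75)(0.95) − (-0.30)(0.00) = 0.7125
  C_23 = −[(0.75)(0.00) − (-0.40)(0.00)] = 0.0000
  C_31 = (-0.40)(-0.25) − (-0.30)(0.80) = 0.3400
  C_32 = −[(0.75)(-0.25) − (-0.30)(-0.20)] = 0.2475
  C_33 = (0.75)(0.80) − (-0.40)(-0.20) = 0.5200
det(I−A) = Σ_j (I−A)_1j·C_1j = (0.75)(0.7600) + (-0.40)(0.1900) + (-0.30)(0.0000) = 0.4940
adj(I−A) = Cᵀ =
  [ 0.7600   0.3800   0.3400]
  [ 0.1900   0.7125   0.2475]
  [ 0.0000   0.0000   0.5200]
(I − A)⁻¹ = adj(I−A) / det(I−A) ≈
  [   1.5385     0.7692     0.6883]
  [   0.3846     1.4423     0.5010]
  [   0.0000     0.0000     1.0526]
The output multiplier for sector j is the column-j sum of the Leontief inverse (I − A)⁻¹ = adj(I−A) / det(I−A).
Column G of adj(I−A): (0.3400, 0.2475, 0.5200); det(I−A) = 0.4940.
m_G = (0.3400 + 0.2475 + 0.5200) / 0.4940 = 1.1075 / 0.4940 ≈ 2.242.

m_G = 2.242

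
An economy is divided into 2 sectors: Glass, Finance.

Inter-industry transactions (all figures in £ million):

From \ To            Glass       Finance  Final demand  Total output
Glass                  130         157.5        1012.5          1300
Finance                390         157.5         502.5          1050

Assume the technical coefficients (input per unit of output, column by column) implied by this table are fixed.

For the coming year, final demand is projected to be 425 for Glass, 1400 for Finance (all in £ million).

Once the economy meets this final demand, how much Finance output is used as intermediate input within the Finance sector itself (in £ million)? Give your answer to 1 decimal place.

z_22 = 289.1

Technical coefficients a_ij = z_ij / X_j:
  a_11 = 130/1300 = 0.10, a_21 = 390/1300 = 0.30
  a_12 = 157.5/1050 = 0.15, a_22 = 157.5/1050 = 0.15
I − A =
  [   0.90    -0.15]
  [  -0.30     0.85]
det(I−A) = (0.90)(0.85) − (-0.15)(-0.30) = 0.7200
adj(I−A) = [[0.85, 0.15], [0.30, 0.90]]
(I − A)⁻¹ = adj(I−A) / det(I−A) ≈
  [   1.1806     0.2083]
  [   0.4167     1.2500]
First solve x = (I − A)⁻¹ d = adj(I−A)·d / det(I−A); in particular x_2 = (0.30·425 + 0.90·1400) / 0.7200 = 1387.50 / 0.7200 ≈ 1927.083.
Intermediate flow from 2 to 2: z_22 = a_22 · x_2 = 0.15 × 1387.50 / 0.7200 = 208.125 / 0.7200 ≈ 289.1.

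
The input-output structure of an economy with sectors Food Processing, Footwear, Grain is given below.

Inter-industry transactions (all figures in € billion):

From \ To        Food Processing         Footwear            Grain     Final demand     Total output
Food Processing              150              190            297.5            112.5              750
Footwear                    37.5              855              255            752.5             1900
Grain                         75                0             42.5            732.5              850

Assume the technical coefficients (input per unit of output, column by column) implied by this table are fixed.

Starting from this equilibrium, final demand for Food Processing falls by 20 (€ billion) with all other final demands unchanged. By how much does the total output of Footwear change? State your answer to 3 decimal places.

Technical coefficients a_ij = z_ij / X_j:
  a_11 = 150/750 = 0.20, a_21 = 37.5/750 = 0.05, a_31 = 75/750 = 0.10
  a_12 = 190/1900 = 0.10, a_22 = 855/1900 = 0.45, a_32 = 0/1900 = 0.00
  a_13 = 297.5/850 = 0.35, a_23 = 255/850 = 0.30, a_33 = 42.5/850 = 0.05
I − A =
  [   0.80    -0.10    -0.35]
  [  -0.05     0.55    -0.30]
  [  -0.10     0.00     0.95]
Cofactors of I−A, C_ij = (−1)^(i+j)·(minor ij) (rows/columns in the sector order above):
  C_11 = (0.55)(0.95) − (-0.30)(0.00) = 0.5225
  C_12 = −[(-0.05)(0.95) − (-0.30)(-0.10)] = 0.0775
  C_13 = (-0.05)(0.00) − (0.55)(-0.10) = 0.0550
  C_21 = −[(-0.10)(0.95) − (-0.35)(0.00)] = 0.0950
  C_22 = (0.80)(0.95) − (-0.35)(-0.10) = 0.7250
  C_23 = −[(0.80)(0.00) − (-0.10)(-0.10)] = 0.0100
  C_31 = (-0.10)(-0.30) − (-0.35)(0.55) = 0.2225
  C_32 = −[(0.80)(-0.30) − (-0.35)(-0.05)] = 0.2575
  C_33 = (0.80)(0.55) − (-0.10)(-0.05) = 0.4350
det(I−A) = Σ_j (I−A)_1j·C_1j = (0.80)(0.5225) + (-0.10)(0.0775) + (-0.35)(0.0550) = 0.3910
adj(I−A) = Cᵀ =
  [ 0.5225   0.0950   0.2225]
  [ 0.0775   0.7250   0.2575]
  [ 0.0550   0.0100   0.4350]
(I − A)⁻¹ = adj(I−A) / det(I−A) ≈
  [   1.3363     0.2430     0.5691]
  [   0.1982     1.8542     0.6586]
  [   0.1407     0.0256     1.1125]
Δx = (I − A)⁻¹ Δd with Δd having -20 in the Food Processing component and 0 elsewhere.
So Δx_2 = L_21 · (-20), where L_21 = adj(I−A)_21 / det(I−A) = 0.0775 / 0.3910.
Δx_2 = 0.0775 × (-20) / 0.3910 = -1.55 / 0.3910 ≈ -3.964.

Δx_2 = -3.964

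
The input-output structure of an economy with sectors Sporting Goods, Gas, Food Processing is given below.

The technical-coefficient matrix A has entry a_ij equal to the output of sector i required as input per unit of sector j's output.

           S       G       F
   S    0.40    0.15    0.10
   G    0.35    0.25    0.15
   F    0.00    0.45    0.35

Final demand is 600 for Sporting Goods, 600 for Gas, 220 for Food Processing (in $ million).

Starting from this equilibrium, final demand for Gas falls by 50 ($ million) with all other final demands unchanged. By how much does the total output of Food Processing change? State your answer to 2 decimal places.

Δx_F = -66.79

I − A =
  [   0.60    -0.15    -0.10]
  [  -0.35     0.75    -0.15]
  [   0.00    -0.45     0.65]
Cofactors of I−A, C_ij = (−1)^(i+j)·(minor ij) (rows/columns in the sector order above):
  C_11 = (0.75)(0.65) − (-0.15)(-0.45) = 0.4200
  C_12 = −[(-0.35)(0.65) − (-0.15)(0.00)] = 0.2275
  C_13 = (-0.35)(-0.45) − (0.75)(0.00) = 0.1575
  C_21 = −[(-0.15)(0.65) − (-0.10)(-0.45)] = 0.1425
  C_22 = (0.60)(0.65) − (-0.10)(0.00) = 0.3900
  C_23 = −[(0.60)(-0.45) − (-0.15)(0.00)] = 0.2700
  C_31 = (-0.15)(-0.15) − (-0.10)(0.75) = 0.0975
  C_32 = −[(0.60)(-0.15) − (-0.10)(-0.35)] = 0.1250
  C_33 = (0.60)(0.75) − (-0.15)(-0.35) = 0.3975
det(I−A) = Σ_j (I−A)_1j·C_1j = (0.60)(0.4200) + (-0.15)(0.2275) + (-0.10)(0.1575) = 0.202125
adj(I−A) = Cᵀ =
  [ 0.4200   0.1425   0.0975]
  [ 0.2275   0.3900   0.1250]
  [ 0.1575   0.2700   0.3975]
(I − A)⁻¹ = adj(I−A) / det(I−A) ≈
  [   2.0779     0.7050     0.4824]
  [   1.1255     1.9295     0.6184]
  [   0.7792     1.3358     1.9666]
Δx = (I − A)⁻¹ Δd with Δd having -50 in the Gas component and 0 elsewhere.
So Δx_F = L_FG · (-50), where L_FG = adj(I−A)_FG / det(I−A) = 0.2700 / 0.202125.
Δx_F = 0.2700 × (-50) / 0.202125 = -13.50 / 0.202125 ≈ -66.79.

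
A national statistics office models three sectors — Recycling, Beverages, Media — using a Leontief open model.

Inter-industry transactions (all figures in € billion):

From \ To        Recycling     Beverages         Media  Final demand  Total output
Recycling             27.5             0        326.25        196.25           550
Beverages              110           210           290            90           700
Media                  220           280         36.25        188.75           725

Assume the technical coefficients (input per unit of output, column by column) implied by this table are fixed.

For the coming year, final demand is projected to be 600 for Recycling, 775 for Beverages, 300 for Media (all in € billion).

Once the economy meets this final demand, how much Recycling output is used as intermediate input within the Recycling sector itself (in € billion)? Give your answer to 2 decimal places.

z_RR = 84.50

Technical coefficients a_ij = z_ij / X_j:
  a_RR = 27.5/550 = 0.05, a_BR = 110/550 = 0.20, a_MR = 220/550 = 0.40
  a_RB = 0/700 = 0.00, a_BB = 210/700 = 0.30, a_MB = 280/700 = 0.40
  a_RM = 326.25/725 = 0.45, a_BM = 290/725 = 0.40, a_MM = 36.25/725 = 0.05
I − A =
  [   0.95     0.00    -0.45]
  [  -0.20     0.70    -0.40]
  [  -0.40    -0.40     0.95]
Cofactors of I−A, C_ij = (−1)^(i+j)·(minor ij) (rows/columns in the sector order above):
  C_11 = (0.70)(0.95) − (-0.40)(-0.40) = 0.5050
  C_12 = −[(-0.20)(0.95) − (-0.40)(-0.40)] = 0.3500
  C_13 = (-0.20)(-0.40) − (0.70)(-0.40) = 0.3600
  C_21 = −[(0.00)(0.95) − (-0.45)(-0.40)] = 0.1800
  C_22 = (0.95)(0.95) − (-0.45)(-0.40) = 0.7225
  C_23 = −[(0.95)(-0.40) − (0.00)(-0.40)] = 0.3800
  C_31 = (0.00)(-0.40) − (-0.45)(0.70) = 0.3150
  C_32 = −[(0.95)(-0.40) − (-0.45)(-0.20)] = 0.4700
  C_33 = (0.95)(0.70) − (0.00)(-0.20) = 0.6650
det(I−A) = Σ_j (I−A)_1j·C_1j = (0.95)(0.5050) + (0.00)(0.3500) + (-0.45)(0.3600) = 0.31775
adj(I−A) = Cᵀ =
  [ 0.5050   0.1800   0.3150]
  [ 0.3500   0.7225   0.4700]
  [ 0.3600   0.3800   0.6650]
(I − A)⁻¹ = adj(I−A) / det(I−A) ≈
  [   1.5893     0.5665     0.9913]
  [   1.1015     2.2738     1.4792]
  [   1.1330     1.1959     2.0928]
First solve x = (I − A)⁻¹ d = adj(I−A)·d / det(I−A); in particular x_R = (0.5050·600 + 0.1800·775 + 0.3150·300) / 0.31775 = 537.00 / 0.31775 ≈ 1690.0079.
Intermediate flow from R to R: z_RR = a_RR · x_R = 0.05 × 537.00 / 0.31775 = 26.85 / 0.31775 ≈ 84.50.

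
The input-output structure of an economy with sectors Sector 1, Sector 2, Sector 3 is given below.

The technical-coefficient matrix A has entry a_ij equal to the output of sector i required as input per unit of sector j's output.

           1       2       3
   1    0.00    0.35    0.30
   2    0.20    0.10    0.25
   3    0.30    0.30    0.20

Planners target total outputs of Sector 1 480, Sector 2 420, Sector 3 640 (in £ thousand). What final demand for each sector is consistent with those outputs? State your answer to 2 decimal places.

I − A =
  [   1.00    -0.35    -0.30]
  [  -0.20     0.90    -0.25]
  [  -0.30    -0.30     0.80]
d = (I − A) x:
  d_1 = (+1.00)·480 + (-0.35)·420 + (-0.30)·640 = 141.00
  d_2 = (-0.20)·480 + (+0.90)·420 + (-0.25)·640 = 122.00
  d_3 = (-0.30)·480 + (-0.30)·420 + (+0.80)·640 = 242.00

d_1 = 141.00, d_2 = 122.00, d_3 = 242.00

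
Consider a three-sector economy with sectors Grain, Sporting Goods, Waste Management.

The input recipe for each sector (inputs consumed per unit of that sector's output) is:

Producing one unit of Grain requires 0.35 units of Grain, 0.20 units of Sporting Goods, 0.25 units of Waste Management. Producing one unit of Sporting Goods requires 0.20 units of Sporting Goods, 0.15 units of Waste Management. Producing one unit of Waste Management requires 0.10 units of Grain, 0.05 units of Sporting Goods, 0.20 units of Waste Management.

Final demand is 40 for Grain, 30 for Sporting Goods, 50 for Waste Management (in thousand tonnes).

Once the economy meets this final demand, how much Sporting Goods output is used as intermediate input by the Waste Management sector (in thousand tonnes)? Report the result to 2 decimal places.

I − A =
  [   0.65     0.00    -0.10]
  [  -0.20     0.80    -0.05]
  [  -0.25    -0.15     0.80]
Cofactors of I−A, C_ij = (−1)^(i+j)·(minor ij) (rows/columns in the sector order above):
  C_11 = (0.80)(0.80) − (-0.05)(-0.15) = 0.6325
  C_12 = −[(-0.20)(0.80) − (-0.05)(-0.25)] = 0.1725
  C_13 = (-0.20)(-0.15) − (0.80)(-0.25) = 0.2300
  C_21 = −[(0.00)(0.80) − (-0.10)(-0.15)] = 0.0150
  C_22 = (0.65)(0.80) − (-0.10)(-0.25) = 0.4950
  C_23 = −[(0.65)(-0.15) − (0.00)(-0.25)] = 0.0975
  C_31 = (0.00)(-0.05) − (-0.10)(0.80) = 0.0800
  C_32 = −[(0.65)(-0.05) − (-0.10)(-0.20)] = 0.0525
  C_33 = (0.65)(0.80) − (0.00)(-0.20) = 0.5200
det(I−A) = Σ_j (I−A)_1j·C_1j = (0.65)(0.6325) + (0.00)(0.1725) + (-0.10)(0.2300) = 0.388125
adj(I−A) = Cᵀ =
  [ 0.6325   0.0150   0.0800]
  [ 0.1725   0.4950   0.0525]
  [ 0.2300   0.0975   0.5200]
(I − A)⁻¹ = adj(I−A) / det(I−A) ≈
  [   1.6296     0.0386     0.2061]
  [   0.4444     1.2754     0.1353]
  [   0.5926     0.2512     1.3398]
First solve x = (I − A)⁻¹ d = adj(I−A)·d / det(I−A); in particular x_3 = (0.2300·40 + 0.0975·30 + 0.5200·50) / 0.388125 = 38.125 / 0.388125 ≈ 98.2287.
Intermediate flow from 2 to 3: z_23 = a_23 · x_3 = 0.05 × 38.125 / 0.388125 = 1.90625 / 0.388125 ≈ 4.91.

z_23 = 4.91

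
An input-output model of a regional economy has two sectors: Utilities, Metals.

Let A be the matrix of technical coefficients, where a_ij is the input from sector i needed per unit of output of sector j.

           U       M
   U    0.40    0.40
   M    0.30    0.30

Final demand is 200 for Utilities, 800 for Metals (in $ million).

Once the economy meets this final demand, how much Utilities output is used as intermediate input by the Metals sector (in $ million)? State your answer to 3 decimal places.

I − A =
  [   0.60    -0.40]
  [  -0.30     0.70]
det(I−A) = (0.60)(0.70) − (-0.40)(-0.30) = 0.3000
adj(I−A) = [[0.70, 0.40], [0.30, 0.60]]
(I − A)⁻¹ = adj(I−A) / det(I−A) ≈
  [   2.3333     1.3333]
  [   1.0000     2.0000]
First solve x = (I − A)⁻¹ d = adj(I−A)·d / det(I−A); in particular x_M = (0.30·200 + 0.60·800) / 0.3000 = 540.00 / 0.3000 = 1800.00000.
Intermediate flow from U to M: z_UM = a_UM · x_M = 0.40 × 540.00 / 0.3000 = 216.00 / 0.3000 = 720.000.

z_UM = 720.000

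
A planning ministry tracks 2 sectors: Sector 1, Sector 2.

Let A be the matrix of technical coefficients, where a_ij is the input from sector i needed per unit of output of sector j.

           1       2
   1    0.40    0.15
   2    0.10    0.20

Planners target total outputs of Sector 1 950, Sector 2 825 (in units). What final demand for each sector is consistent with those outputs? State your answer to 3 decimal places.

d_1 = 446.250, d_2 = 565.000

I − A =
  [   0.60    -0.15]
  [  -0.10     0.80]
d = (I − A) x:
  d_1 = (+0.60)·950 + (-0.15)·825 = 446.250
  d_2 = (-0.10)·950 + (+0.80)·825 = 565.000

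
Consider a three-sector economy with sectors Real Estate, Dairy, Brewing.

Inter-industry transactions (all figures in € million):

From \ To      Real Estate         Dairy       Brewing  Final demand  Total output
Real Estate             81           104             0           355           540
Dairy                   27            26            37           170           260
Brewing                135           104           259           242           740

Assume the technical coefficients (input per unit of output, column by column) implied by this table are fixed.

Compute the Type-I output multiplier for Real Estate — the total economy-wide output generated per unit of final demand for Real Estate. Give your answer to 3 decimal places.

m_1 = 1.850

Technical coefficients a_ij = z_ij / X_j:
  a_11 = 81/540 = 0.15, a_21 = 27/540 = 0.05, a_31 = 135/540 = 0.25
  a_12 = 104/260 = 0.40, a_22 = 26/260 = 0.10, a_32 = 104/260 = 0.40
  a_13 = 0/740 = 0.00, a_23 = 37/740 = 0.05, a_33 = 259/740 = 0.35
I − A =
  [   0.85    -0.40     0.00]
  [  -0.05     0.90    -0.05]
  [  -0.25    -0.40     0.65]
Cofactors of I−A, C_ij = (−1)^(i+j)·(minor ij) (rows/columns in the sector order above):
  C_11 = (0.90)(0.65) − (-0.05)(-0.40) = 0.5650
  C_12 = −[(-0.05)(0.65) − (-0.05)(-0.25)] = 0.0450
  C_13 = (-0.05)(-0.40) − (0.90)(-0.25) = 0.2450
  C_21 = −[(-0.40)(0.65) − (0.00)(-0.40)] = 0.2600
  C_22 = (0.85)(0.65) − (0.00)(-0.25) = 0.5525
  C_23 = −[(0.85)(-0.40) − (-0.40)(-0.25)] = 0.4400
  C_31 = (-0.40)(-0.05) − (0.00)(0.90) = 0.0200
  C_32 = −[(0.85)(-0.05) − (0.00)(-0.05)] = 0.0425
  C_33 = (0.85)(0.90) − (-0.40)(-0.05) = 0.7450
det(I−A) = Σ_j (I−A)_1j·C_1j = (0.85)(0.5650) + (-0.40)(0.0450) + (0.00)(0.2450) = 0.46225
adj(I−A) = Cᵀ =
  [ 0.5650   0.2600   0.0200]
  [ 0.0450   0.5525   0.0425]
  [ 0.2450   0.4400   0.7450]
(I − A)⁻¹ = adj(I−A) / det(I−A) ≈
  [   1.2223     0.5625     0.0433]
  [   0.0973     1.1952     0.0919]
  [   0.5300     0.9519     1.6117]
The output multiplier for sector j is the column-j sum of the Leontief inverse (I − A)⁻¹ = adj(I−A) / det(I−A).
Column 1 of adj(I−A): (0.5650, 0.0450, 0.2450); det(I−A) = 0.46225.
m_1 = (0.5650 + 0.0450 + 0.2450) / 0.46225 = 0.855 / 0.46225 ≈ 1.850.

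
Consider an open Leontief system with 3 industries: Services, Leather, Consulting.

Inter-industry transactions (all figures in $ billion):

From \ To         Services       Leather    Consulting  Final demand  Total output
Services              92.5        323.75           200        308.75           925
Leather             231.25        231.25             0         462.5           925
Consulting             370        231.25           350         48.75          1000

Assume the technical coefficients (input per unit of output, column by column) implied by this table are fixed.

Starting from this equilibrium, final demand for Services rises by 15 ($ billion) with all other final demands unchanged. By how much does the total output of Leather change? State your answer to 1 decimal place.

Technical coefficients a_ij = z_ij / X_j:
  a_SS = 92.5/925 = 0.10, a_LS = 231.25/925 = 0.25, a_CS = 370/925 = 0.40
  a_SL = 323.75/925 = 0.35, a_LL = 231.25/925 = 0.25, a_CL = 231.25/925 = 0.25
  a_SC = 200/1000 = 0.20, a_LC = 0/1000 = 0.00, a_CC = 350/1000 = 0.35
I − A =
  [   0.90    -0.35    -0.20]
  [  -0.25     0.75     0.00]
  [  -0.40    -0.25     0.65]
Cofactors of I−A, C_ij = (−1)^(i+j)·(minor ij) (rows/columns in the sector order above):
  C_11 = (0.75)(0.65) − (0.00)(-0.25) = 0.4875
  C_12 = −[(-0.25)(0.65) − (0.00)(-0.40)] = 0.1625
  C_13 = (-0.25)(-0.25) − (0.75)(-0.40) = 0.3625
  C_21 = −[(-0.35)(0.65) − (-0.20)(-0.25)] = 0.2775
  C_22 = (0.90)(0.65) − (-0.20)(-0.40) = 0.5050
  C_23 = −[(0.90)(-0.25) − (-0.35)(-0.40)] = 0.3650
  C_31 = (-0.35)(0.00) − (-0.20)(0.75) = 0.1500
  C_32 = −[(0.90)(0.00) − (-0.20)(-0.25)] = 0.0500
  C_33 = (0.90)(0.75) − (-0.35)(-0.25) = 0.5875
det(I−A) = Σ_j (I−A)_1j·C_1j = (0.90)(0.4875) + (-0.35)(0.1625) + (-0.20)(0.3625) = 0.309375
adj(I−A) = Cᵀ =
  [ 0.4875   0.2775   0.1500]
  [ 0.1625   0.5050   0.0500]
  [ 0.3625   0.3650   0.5875]
(I − A)⁻¹ = adj(I−A) / det(I−A) ≈
  [   1.5758     0.8970     0.4848]
  [   0.5253     1.6323     0.1616]
  [   1.1717     1.1798     1.8990]
Δx = (I − A)⁻¹ Δd with Δd having +15 in the Services component and 0 elsewhere.
So Δx_L = L_LS · (+15), where L_LS = adj(I−A)_LS / det(I−A) = 0.1625 / 0.309375.
Δx_L = 0.1625 × (+15) / 0.309375 = 2.4375 / 0.309375 ≈ 7.9.

Δx_L = 7.9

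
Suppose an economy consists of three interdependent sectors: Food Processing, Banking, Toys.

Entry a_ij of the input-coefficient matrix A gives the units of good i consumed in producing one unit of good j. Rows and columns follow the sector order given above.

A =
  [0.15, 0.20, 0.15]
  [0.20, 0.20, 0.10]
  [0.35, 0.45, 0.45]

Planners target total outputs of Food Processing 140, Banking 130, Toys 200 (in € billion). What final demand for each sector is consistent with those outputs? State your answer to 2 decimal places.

d_F = 63.00, d_B = 56.00, d_T = 2.50

I − A =
  [   0.85    -0.20    -0.15]
  [  -0.20     0.80    -0.10]
  [  -0.35    -0.45     0.55]
d = (I − A) x:
  d_F = (+0.85)·140 + (-0.20)·130 + (-0.15)·200 = 63.00
  d_B = (-0.20)·140 + (+0.80)·130 + (-0.10)·200 = 56.00
  d_T = (-0.35)·140 + (-0.45)·130 + (+0.55)·200 = 2.50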